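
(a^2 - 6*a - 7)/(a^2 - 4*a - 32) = (-a^2 + 6*a + 7)/(-a^2 + 4*a + 32)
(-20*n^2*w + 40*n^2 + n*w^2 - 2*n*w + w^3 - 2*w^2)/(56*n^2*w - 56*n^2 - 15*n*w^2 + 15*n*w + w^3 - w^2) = (-20*n^2*w + 40*n^2 + n*w^2 - 2*n*w + w^3 - 2*w^2)/(56*n^2*w - 56*n^2 - 15*n*w^2 + 15*n*w + w^3 - w^2)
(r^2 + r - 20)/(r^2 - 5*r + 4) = (r + 5)/(r - 1)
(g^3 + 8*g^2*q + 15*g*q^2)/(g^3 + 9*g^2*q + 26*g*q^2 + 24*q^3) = g*(g + 5*q)/(g^2 + 6*g*q + 8*q^2)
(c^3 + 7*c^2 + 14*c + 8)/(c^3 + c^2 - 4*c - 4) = (c + 4)/(c - 2)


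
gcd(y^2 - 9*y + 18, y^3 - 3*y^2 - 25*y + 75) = y - 3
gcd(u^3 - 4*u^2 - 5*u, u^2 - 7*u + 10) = u - 5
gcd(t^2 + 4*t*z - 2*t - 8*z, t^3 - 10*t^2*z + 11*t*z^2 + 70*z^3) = 1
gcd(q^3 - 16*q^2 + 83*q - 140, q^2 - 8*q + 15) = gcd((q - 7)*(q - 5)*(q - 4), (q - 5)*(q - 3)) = q - 5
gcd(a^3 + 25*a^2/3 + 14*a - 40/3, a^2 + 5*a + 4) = a + 4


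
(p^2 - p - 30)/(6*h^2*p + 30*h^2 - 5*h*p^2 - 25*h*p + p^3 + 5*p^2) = (p - 6)/(6*h^2 - 5*h*p + p^2)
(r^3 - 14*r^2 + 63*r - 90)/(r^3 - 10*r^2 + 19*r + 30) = (r - 3)/(r + 1)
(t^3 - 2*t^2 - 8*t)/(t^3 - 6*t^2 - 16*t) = (t - 4)/(t - 8)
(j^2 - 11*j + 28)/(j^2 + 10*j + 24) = (j^2 - 11*j + 28)/(j^2 + 10*j + 24)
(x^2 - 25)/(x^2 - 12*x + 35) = (x + 5)/(x - 7)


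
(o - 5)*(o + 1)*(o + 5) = o^3 + o^2 - 25*o - 25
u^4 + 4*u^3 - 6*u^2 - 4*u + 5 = (u - 1)^2*(u + 1)*(u + 5)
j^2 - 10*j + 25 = (j - 5)^2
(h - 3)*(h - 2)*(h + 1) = h^3 - 4*h^2 + h + 6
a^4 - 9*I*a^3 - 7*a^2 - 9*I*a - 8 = (a - 8*I)*(a - I)^2*(a + I)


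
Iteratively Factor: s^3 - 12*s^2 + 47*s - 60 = (s - 3)*(s^2 - 9*s + 20) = (s - 4)*(s - 3)*(s - 5)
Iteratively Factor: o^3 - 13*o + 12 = (o + 4)*(o^2 - 4*o + 3) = (o - 1)*(o + 4)*(o - 3)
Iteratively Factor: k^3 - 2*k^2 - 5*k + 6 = (k - 3)*(k^2 + k - 2) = (k - 3)*(k + 2)*(k - 1)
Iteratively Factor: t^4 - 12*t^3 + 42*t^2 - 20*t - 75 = (t - 5)*(t^3 - 7*t^2 + 7*t + 15) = (t - 5)*(t - 3)*(t^2 - 4*t - 5) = (t - 5)^2*(t - 3)*(t + 1)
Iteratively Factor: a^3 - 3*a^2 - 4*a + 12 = (a + 2)*(a^2 - 5*a + 6) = (a - 3)*(a + 2)*(a - 2)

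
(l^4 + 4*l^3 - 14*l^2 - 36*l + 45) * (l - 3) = l^5 + l^4 - 26*l^3 + 6*l^2 + 153*l - 135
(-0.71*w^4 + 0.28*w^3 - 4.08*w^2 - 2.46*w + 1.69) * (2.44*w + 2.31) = -1.7324*w^5 - 0.9569*w^4 - 9.3084*w^3 - 15.4272*w^2 - 1.559*w + 3.9039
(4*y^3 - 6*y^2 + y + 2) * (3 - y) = -4*y^4 + 18*y^3 - 19*y^2 + y + 6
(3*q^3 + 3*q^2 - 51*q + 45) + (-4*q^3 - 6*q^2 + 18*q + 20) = -q^3 - 3*q^2 - 33*q + 65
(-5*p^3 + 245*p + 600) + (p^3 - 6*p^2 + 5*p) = -4*p^3 - 6*p^2 + 250*p + 600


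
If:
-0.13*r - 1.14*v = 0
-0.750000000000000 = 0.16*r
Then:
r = -4.69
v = 0.53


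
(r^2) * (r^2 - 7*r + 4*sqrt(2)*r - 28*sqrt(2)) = r^4 - 7*r^3 + 4*sqrt(2)*r^3 - 28*sqrt(2)*r^2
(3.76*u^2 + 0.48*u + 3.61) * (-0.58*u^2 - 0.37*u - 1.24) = -2.1808*u^4 - 1.6696*u^3 - 6.9338*u^2 - 1.9309*u - 4.4764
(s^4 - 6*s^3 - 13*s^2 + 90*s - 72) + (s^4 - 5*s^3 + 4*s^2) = 2*s^4 - 11*s^3 - 9*s^2 + 90*s - 72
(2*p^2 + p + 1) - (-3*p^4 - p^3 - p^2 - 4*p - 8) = 3*p^4 + p^3 + 3*p^2 + 5*p + 9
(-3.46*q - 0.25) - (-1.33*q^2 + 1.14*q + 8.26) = 1.33*q^2 - 4.6*q - 8.51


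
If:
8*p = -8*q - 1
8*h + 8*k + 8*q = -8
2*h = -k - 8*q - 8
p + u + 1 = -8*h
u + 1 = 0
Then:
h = -49/456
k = 7/76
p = 49/57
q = -449/456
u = -1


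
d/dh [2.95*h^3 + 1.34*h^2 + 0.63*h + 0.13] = 8.85*h^2 + 2.68*h + 0.63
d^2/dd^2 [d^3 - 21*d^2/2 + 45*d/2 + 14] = 6*d - 21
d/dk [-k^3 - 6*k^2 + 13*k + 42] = -3*k^2 - 12*k + 13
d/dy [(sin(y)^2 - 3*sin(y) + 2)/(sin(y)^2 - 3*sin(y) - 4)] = 6*(3 - 2*sin(y))*cos(y)/((sin(y) - 4)^2*(sin(y) + 1)^2)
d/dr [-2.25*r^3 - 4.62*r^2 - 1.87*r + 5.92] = -6.75*r^2 - 9.24*r - 1.87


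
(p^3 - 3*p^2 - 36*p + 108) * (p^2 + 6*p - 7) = p^5 + 3*p^4 - 61*p^3 - 87*p^2 + 900*p - 756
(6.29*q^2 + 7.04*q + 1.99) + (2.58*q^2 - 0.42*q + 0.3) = 8.87*q^2 + 6.62*q + 2.29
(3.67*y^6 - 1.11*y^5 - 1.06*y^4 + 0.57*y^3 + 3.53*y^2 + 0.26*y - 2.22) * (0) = 0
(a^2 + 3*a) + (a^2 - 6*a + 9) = 2*a^2 - 3*a + 9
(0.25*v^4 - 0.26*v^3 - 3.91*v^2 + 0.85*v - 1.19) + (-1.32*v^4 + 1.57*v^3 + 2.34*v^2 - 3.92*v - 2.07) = -1.07*v^4 + 1.31*v^3 - 1.57*v^2 - 3.07*v - 3.26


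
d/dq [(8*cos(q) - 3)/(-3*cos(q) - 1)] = 17*sin(q)/(3*cos(q) + 1)^2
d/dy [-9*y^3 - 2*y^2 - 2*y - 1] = -27*y^2 - 4*y - 2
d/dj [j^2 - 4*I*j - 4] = 2*j - 4*I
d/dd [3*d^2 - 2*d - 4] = 6*d - 2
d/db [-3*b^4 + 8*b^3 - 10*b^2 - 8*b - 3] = -12*b^3 + 24*b^2 - 20*b - 8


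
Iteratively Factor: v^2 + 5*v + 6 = (v + 3)*(v + 2)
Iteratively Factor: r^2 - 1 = (r + 1)*(r - 1)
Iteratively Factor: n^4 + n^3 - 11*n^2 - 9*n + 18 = (n + 2)*(n^3 - n^2 - 9*n + 9) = (n + 2)*(n + 3)*(n^2 - 4*n + 3) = (n - 3)*(n + 2)*(n + 3)*(n - 1)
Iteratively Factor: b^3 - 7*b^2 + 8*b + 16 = (b - 4)*(b^2 - 3*b - 4) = (b - 4)^2*(b + 1)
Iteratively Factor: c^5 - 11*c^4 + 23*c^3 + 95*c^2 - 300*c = (c - 5)*(c^4 - 6*c^3 - 7*c^2 + 60*c) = (c - 5)*(c - 4)*(c^3 - 2*c^2 - 15*c) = (c - 5)^2*(c - 4)*(c^2 + 3*c) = c*(c - 5)^2*(c - 4)*(c + 3)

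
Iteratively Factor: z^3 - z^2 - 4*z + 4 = (z + 2)*(z^2 - 3*z + 2) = (z - 2)*(z + 2)*(z - 1)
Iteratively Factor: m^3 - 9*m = (m - 3)*(m^2 + 3*m) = m*(m - 3)*(m + 3)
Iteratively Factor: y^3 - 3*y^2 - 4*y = (y + 1)*(y^2 - 4*y) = (y - 4)*(y + 1)*(y)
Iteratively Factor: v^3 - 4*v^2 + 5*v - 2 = (v - 1)*(v^2 - 3*v + 2) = (v - 1)^2*(v - 2)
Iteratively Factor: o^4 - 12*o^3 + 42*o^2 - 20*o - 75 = (o - 5)*(o^3 - 7*o^2 + 7*o + 15) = (o - 5)*(o - 3)*(o^2 - 4*o - 5) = (o - 5)^2*(o - 3)*(o + 1)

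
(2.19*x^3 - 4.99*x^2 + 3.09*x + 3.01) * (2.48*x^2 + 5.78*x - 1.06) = 5.4312*x^5 + 0.282999999999999*x^4 - 23.5004*x^3 + 30.6144*x^2 + 14.1224*x - 3.1906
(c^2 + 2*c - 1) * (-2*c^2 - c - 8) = -2*c^4 - 5*c^3 - 8*c^2 - 15*c + 8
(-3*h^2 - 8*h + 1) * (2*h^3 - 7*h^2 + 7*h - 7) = -6*h^5 + 5*h^4 + 37*h^3 - 42*h^2 + 63*h - 7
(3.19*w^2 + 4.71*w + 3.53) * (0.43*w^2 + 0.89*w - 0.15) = 1.3717*w^4 + 4.8644*w^3 + 5.2313*w^2 + 2.4352*w - 0.5295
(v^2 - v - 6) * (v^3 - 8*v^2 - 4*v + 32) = v^5 - 9*v^4 - 2*v^3 + 84*v^2 - 8*v - 192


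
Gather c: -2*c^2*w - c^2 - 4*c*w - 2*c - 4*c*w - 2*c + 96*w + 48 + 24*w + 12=c^2*(-2*w - 1) + c*(-8*w - 4) + 120*w + 60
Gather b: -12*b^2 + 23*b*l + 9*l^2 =-12*b^2 + 23*b*l + 9*l^2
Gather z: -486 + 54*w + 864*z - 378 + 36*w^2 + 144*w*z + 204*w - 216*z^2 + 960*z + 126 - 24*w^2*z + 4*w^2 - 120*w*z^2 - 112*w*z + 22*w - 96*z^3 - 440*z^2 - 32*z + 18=40*w^2 + 280*w - 96*z^3 + z^2*(-120*w - 656) + z*(-24*w^2 + 32*w + 1792) - 720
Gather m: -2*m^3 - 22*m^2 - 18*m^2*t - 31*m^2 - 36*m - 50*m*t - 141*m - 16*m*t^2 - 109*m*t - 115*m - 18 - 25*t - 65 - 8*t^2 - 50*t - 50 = -2*m^3 + m^2*(-18*t - 53) + m*(-16*t^2 - 159*t - 292) - 8*t^2 - 75*t - 133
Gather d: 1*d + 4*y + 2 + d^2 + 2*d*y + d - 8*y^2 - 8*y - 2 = d^2 + d*(2*y + 2) - 8*y^2 - 4*y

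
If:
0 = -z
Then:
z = 0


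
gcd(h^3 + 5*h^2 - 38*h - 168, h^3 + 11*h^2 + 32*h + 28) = h + 7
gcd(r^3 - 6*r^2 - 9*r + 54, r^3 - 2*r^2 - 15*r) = r + 3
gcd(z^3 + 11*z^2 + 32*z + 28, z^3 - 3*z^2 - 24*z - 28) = z^2 + 4*z + 4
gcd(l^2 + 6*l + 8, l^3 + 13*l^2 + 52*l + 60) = l + 2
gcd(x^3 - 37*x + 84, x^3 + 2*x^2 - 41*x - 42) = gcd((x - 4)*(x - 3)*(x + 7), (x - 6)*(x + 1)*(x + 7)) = x + 7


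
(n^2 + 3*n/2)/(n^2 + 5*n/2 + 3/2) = n/(n + 1)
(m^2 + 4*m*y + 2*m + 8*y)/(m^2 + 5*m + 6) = (m + 4*y)/(m + 3)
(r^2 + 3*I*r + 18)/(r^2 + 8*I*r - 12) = (r - 3*I)/(r + 2*I)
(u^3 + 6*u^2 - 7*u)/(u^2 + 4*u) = (u^2 + 6*u - 7)/(u + 4)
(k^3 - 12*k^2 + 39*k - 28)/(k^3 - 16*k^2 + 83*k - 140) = (k - 1)/(k - 5)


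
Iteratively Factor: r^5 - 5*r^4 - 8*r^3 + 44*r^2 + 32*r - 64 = (r + 2)*(r^4 - 7*r^3 + 6*r^2 + 32*r - 32) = (r - 4)*(r + 2)*(r^3 - 3*r^2 - 6*r + 8) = (r - 4)^2*(r + 2)*(r^2 + r - 2) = (r - 4)^2*(r + 2)^2*(r - 1)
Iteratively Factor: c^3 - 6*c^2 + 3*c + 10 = (c + 1)*(c^2 - 7*c + 10) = (c - 2)*(c + 1)*(c - 5)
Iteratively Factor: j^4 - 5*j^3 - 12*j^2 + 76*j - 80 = (j - 5)*(j^3 - 12*j + 16) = (j - 5)*(j - 2)*(j^2 + 2*j - 8) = (j - 5)*(j - 2)^2*(j + 4)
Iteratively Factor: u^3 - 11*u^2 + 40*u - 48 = (u - 3)*(u^2 - 8*u + 16) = (u - 4)*(u - 3)*(u - 4)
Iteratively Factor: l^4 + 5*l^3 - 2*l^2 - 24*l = (l + 4)*(l^3 + l^2 - 6*l) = l*(l + 4)*(l^2 + l - 6) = l*(l + 3)*(l + 4)*(l - 2)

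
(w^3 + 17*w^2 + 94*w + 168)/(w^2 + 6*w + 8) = (w^2 + 13*w + 42)/(w + 2)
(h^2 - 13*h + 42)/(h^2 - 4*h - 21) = (h - 6)/(h + 3)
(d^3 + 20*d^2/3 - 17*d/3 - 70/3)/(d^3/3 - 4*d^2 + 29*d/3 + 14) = (3*d^3 + 20*d^2 - 17*d - 70)/(d^3 - 12*d^2 + 29*d + 42)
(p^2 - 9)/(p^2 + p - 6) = (p - 3)/(p - 2)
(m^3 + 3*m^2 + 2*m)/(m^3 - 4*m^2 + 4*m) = (m^2 + 3*m + 2)/(m^2 - 4*m + 4)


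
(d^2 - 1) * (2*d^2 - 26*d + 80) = 2*d^4 - 26*d^3 + 78*d^2 + 26*d - 80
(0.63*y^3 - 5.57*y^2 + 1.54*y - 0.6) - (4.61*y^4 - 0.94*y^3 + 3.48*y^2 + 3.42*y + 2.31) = -4.61*y^4 + 1.57*y^3 - 9.05*y^2 - 1.88*y - 2.91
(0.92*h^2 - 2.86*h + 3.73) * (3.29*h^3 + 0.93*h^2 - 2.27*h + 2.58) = 3.0268*h^5 - 8.5538*h^4 + 7.5235*h^3 + 12.3347*h^2 - 15.8459*h + 9.6234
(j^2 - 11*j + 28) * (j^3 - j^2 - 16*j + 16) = j^5 - 12*j^4 + 23*j^3 + 164*j^2 - 624*j + 448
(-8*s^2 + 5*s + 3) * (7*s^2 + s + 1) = -56*s^4 + 27*s^3 + 18*s^2 + 8*s + 3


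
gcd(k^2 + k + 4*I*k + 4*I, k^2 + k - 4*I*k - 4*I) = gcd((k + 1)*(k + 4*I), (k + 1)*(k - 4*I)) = k + 1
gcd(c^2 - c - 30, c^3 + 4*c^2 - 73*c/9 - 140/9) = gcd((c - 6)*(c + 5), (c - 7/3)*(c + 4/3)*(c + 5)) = c + 5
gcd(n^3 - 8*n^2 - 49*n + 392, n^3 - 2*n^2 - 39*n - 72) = n - 8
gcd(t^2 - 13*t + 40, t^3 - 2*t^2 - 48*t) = t - 8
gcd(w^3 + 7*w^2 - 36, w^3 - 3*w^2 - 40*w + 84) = w^2 + 4*w - 12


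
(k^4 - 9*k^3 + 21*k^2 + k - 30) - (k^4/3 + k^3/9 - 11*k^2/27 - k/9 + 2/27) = 2*k^4/3 - 82*k^3/9 + 578*k^2/27 + 10*k/9 - 812/27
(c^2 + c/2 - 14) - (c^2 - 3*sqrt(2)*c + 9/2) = c/2 + 3*sqrt(2)*c - 37/2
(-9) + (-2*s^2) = -2*s^2 - 9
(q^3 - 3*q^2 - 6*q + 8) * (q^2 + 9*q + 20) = q^5 + 6*q^4 - 13*q^3 - 106*q^2 - 48*q + 160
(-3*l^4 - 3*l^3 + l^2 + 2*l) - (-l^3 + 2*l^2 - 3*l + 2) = -3*l^4 - 2*l^3 - l^2 + 5*l - 2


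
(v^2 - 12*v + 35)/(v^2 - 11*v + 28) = (v - 5)/(v - 4)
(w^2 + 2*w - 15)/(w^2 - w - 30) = (w - 3)/(w - 6)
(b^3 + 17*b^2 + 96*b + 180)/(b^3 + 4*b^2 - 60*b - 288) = (b + 5)/(b - 8)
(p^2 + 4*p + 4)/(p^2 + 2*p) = (p + 2)/p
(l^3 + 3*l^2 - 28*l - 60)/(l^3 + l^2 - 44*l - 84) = (l - 5)/(l - 7)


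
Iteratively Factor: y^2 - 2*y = (y)*(y - 2)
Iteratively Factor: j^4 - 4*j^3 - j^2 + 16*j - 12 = (j + 2)*(j^3 - 6*j^2 + 11*j - 6) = (j - 2)*(j + 2)*(j^2 - 4*j + 3) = (j - 2)*(j - 1)*(j + 2)*(j - 3)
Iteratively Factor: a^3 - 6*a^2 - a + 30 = (a + 2)*(a^2 - 8*a + 15) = (a - 5)*(a + 2)*(a - 3)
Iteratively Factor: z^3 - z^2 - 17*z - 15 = (z - 5)*(z^2 + 4*z + 3) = (z - 5)*(z + 1)*(z + 3)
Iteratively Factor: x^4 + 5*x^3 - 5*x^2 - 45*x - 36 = (x + 3)*(x^3 + 2*x^2 - 11*x - 12) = (x + 3)*(x + 4)*(x^2 - 2*x - 3) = (x - 3)*(x + 3)*(x + 4)*(x + 1)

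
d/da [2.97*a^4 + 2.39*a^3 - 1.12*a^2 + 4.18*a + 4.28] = 11.88*a^3 + 7.17*a^2 - 2.24*a + 4.18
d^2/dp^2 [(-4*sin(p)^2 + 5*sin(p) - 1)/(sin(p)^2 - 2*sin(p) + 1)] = 3*(sin(p) + 2)/(sin(p) - 1)^2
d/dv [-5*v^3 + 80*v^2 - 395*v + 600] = -15*v^2 + 160*v - 395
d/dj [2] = 0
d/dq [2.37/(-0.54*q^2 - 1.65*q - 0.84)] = (2.5596*q + 3.9105)/(0.54*q^2 + 1.65*q + 0.84)^2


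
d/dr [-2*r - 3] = -2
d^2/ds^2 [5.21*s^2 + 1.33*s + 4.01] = 10.4200000000000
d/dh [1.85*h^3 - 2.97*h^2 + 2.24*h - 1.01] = 5.55*h^2 - 5.94*h + 2.24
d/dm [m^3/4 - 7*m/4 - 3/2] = 3*m^2/4 - 7/4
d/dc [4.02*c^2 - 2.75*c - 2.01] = 8.04*c - 2.75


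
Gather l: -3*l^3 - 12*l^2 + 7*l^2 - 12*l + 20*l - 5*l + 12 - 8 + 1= -3*l^3 - 5*l^2 + 3*l + 5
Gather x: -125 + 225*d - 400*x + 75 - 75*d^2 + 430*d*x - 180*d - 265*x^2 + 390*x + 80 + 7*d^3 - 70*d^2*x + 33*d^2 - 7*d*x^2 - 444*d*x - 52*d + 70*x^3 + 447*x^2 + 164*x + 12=7*d^3 - 42*d^2 - 7*d + 70*x^3 + x^2*(182 - 7*d) + x*(-70*d^2 - 14*d + 154) + 42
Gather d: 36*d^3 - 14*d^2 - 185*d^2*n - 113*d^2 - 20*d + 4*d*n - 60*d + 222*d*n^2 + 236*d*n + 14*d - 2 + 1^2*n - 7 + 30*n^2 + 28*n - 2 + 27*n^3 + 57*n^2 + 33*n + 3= 36*d^3 + d^2*(-185*n - 127) + d*(222*n^2 + 240*n - 66) + 27*n^3 + 87*n^2 + 62*n - 8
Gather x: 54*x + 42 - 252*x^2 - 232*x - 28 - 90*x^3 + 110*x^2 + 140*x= -90*x^3 - 142*x^2 - 38*x + 14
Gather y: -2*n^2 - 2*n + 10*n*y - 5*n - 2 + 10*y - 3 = -2*n^2 - 7*n + y*(10*n + 10) - 5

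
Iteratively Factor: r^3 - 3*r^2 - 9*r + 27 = (r - 3)*(r^2 - 9) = (r - 3)^2*(r + 3)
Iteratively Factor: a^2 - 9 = (a + 3)*(a - 3)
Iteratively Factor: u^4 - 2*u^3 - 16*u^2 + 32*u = (u - 2)*(u^3 - 16*u) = u*(u - 2)*(u^2 - 16) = u*(u - 2)*(u + 4)*(u - 4)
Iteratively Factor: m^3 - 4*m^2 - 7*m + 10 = (m - 1)*(m^2 - 3*m - 10) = (m - 5)*(m - 1)*(m + 2)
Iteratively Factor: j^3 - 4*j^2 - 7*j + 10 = (j + 2)*(j^2 - 6*j + 5) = (j - 5)*(j + 2)*(j - 1)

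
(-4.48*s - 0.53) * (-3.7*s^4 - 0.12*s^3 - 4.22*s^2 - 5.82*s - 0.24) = 16.576*s^5 + 2.4986*s^4 + 18.9692*s^3 + 28.3102*s^2 + 4.1598*s + 0.1272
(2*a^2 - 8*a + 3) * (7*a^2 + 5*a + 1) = 14*a^4 - 46*a^3 - 17*a^2 + 7*a + 3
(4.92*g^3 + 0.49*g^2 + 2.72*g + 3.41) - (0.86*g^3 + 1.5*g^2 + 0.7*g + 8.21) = 4.06*g^3 - 1.01*g^2 + 2.02*g - 4.8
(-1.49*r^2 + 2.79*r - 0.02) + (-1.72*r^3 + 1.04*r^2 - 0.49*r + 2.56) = -1.72*r^3 - 0.45*r^2 + 2.3*r + 2.54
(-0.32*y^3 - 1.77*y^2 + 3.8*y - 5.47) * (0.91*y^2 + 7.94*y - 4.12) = -0.2912*y^5 - 4.1515*y^4 - 9.2774*y^3 + 32.4867*y^2 - 59.0878*y + 22.5364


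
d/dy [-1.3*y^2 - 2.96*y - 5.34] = -2.6*y - 2.96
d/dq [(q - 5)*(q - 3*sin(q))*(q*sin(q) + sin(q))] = -(q - 5)*(q + 1)*(3*cos(q) - 1)*sin(q) + (q - 5)*(q - 3*sin(q))*(q*cos(q) + sqrt(2)*sin(q + pi/4)) + (q + 1)*(q - 3*sin(q))*sin(q)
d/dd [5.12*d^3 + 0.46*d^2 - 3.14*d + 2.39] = 15.36*d^2 + 0.92*d - 3.14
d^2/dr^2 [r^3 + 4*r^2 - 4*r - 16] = 6*r + 8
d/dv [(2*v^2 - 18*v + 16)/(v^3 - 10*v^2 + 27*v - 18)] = 2*(-v^2 + 16*v - 54)/(v^4 - 18*v^3 + 117*v^2 - 324*v + 324)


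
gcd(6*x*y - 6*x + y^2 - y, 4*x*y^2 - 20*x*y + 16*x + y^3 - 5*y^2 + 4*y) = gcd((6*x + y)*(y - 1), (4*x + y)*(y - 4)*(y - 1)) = y - 1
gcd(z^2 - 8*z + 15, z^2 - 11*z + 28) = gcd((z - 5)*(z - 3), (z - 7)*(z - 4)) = 1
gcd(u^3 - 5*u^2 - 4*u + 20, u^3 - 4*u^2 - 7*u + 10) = u^2 - 3*u - 10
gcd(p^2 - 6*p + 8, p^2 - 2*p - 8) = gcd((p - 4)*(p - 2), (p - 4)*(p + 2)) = p - 4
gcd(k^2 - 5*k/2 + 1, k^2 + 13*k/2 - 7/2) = k - 1/2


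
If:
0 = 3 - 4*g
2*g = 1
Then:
No Solution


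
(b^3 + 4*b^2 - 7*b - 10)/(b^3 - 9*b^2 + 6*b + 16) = (b + 5)/(b - 8)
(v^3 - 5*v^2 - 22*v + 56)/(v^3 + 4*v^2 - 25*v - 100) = (v^2 - 9*v + 14)/(v^2 - 25)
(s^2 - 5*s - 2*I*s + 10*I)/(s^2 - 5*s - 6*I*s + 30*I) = (s - 2*I)/(s - 6*I)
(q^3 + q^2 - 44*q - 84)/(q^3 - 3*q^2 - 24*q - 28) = (q + 6)/(q + 2)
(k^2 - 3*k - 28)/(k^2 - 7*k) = (k + 4)/k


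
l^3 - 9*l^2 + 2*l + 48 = (l - 8)*(l - 3)*(l + 2)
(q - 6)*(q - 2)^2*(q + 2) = q^4 - 8*q^3 + 8*q^2 + 32*q - 48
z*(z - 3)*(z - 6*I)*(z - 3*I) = z^4 - 3*z^3 - 9*I*z^3 - 18*z^2 + 27*I*z^2 + 54*z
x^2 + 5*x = x*(x + 5)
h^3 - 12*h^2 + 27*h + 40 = (h - 8)*(h - 5)*(h + 1)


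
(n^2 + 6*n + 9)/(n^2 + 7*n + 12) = (n + 3)/(n + 4)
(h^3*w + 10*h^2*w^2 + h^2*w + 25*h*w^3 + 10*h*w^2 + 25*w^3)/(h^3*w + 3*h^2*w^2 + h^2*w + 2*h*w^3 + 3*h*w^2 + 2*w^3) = (h^2 + 10*h*w + 25*w^2)/(h^2 + 3*h*w + 2*w^2)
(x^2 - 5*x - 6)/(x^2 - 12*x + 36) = (x + 1)/(x - 6)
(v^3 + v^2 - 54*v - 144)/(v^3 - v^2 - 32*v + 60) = (v^2 - 5*v - 24)/(v^2 - 7*v + 10)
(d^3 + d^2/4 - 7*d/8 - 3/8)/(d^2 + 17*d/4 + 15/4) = (8*d^3 + 2*d^2 - 7*d - 3)/(2*(4*d^2 + 17*d + 15))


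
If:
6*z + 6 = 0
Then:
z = -1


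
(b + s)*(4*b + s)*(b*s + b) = 4*b^3*s + 4*b^3 + 5*b^2*s^2 + 5*b^2*s + b*s^3 + b*s^2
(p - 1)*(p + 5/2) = p^2 + 3*p/2 - 5/2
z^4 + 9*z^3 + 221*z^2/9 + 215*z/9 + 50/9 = (z + 1/3)*(z + 5/3)*(z + 2)*(z + 5)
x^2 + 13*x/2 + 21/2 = (x + 3)*(x + 7/2)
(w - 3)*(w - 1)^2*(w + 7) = w^4 + 2*w^3 - 28*w^2 + 46*w - 21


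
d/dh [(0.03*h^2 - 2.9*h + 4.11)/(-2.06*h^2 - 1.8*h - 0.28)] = (-6.028*h^2 + 16.9164*h + 8.21)/(4.2436*h^4 + 7.416*h^3 + 4.3936*h^2 + 1.008*h + 0.0784)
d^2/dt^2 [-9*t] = 0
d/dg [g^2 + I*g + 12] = 2*g + I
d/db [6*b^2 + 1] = 12*b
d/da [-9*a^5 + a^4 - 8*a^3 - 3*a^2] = a*(-45*a^3 + 4*a^2 - 24*a - 6)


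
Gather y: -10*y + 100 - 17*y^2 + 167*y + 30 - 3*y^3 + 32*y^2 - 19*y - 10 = -3*y^3 + 15*y^2 + 138*y + 120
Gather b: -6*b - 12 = -6*b - 12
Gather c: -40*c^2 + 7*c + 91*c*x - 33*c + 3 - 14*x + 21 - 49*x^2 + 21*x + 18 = -40*c^2 + c*(91*x - 26) - 49*x^2 + 7*x + 42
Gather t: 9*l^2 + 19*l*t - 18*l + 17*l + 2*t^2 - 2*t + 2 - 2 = 9*l^2 - l + 2*t^2 + t*(19*l - 2)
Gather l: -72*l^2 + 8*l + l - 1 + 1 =-72*l^2 + 9*l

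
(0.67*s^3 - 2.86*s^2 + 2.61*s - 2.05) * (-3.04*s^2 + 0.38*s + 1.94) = -2.0368*s^5 + 8.949*s^4 - 7.7214*s^3 + 1.6754*s^2 + 4.2844*s - 3.977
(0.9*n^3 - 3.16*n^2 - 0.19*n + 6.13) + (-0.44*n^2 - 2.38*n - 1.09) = 0.9*n^3 - 3.6*n^2 - 2.57*n + 5.04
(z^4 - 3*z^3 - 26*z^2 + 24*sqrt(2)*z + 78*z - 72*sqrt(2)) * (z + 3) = z^5 - 35*z^3 + 24*sqrt(2)*z^2 + 234*z - 216*sqrt(2)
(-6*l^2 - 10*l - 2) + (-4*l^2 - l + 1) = -10*l^2 - 11*l - 1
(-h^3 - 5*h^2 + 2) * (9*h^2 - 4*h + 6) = -9*h^5 - 41*h^4 + 14*h^3 - 12*h^2 - 8*h + 12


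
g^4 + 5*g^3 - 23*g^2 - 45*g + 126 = (g - 3)*(g - 2)*(g + 3)*(g + 7)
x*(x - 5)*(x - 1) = x^3 - 6*x^2 + 5*x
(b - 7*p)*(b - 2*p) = b^2 - 9*b*p + 14*p^2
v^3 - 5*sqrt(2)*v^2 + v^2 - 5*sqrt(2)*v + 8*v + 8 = (v + 1)*(v - 4*sqrt(2))*(v - sqrt(2))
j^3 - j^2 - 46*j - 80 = (j - 8)*(j + 2)*(j + 5)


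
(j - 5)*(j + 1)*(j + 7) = j^3 + 3*j^2 - 33*j - 35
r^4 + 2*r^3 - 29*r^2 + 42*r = r*(r - 3)*(r - 2)*(r + 7)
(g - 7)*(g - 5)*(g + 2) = g^3 - 10*g^2 + 11*g + 70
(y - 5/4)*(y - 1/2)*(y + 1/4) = y^3 - 3*y^2/2 + 3*y/16 + 5/32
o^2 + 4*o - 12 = (o - 2)*(o + 6)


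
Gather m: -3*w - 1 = -3*w - 1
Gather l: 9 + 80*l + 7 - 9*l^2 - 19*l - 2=-9*l^2 + 61*l + 14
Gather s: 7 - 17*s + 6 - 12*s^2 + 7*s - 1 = -12*s^2 - 10*s + 12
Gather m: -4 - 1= -5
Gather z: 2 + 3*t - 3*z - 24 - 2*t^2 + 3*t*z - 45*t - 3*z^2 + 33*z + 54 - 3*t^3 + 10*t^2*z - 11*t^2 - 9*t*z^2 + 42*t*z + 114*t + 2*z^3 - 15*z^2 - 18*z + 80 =-3*t^3 - 13*t^2 + 72*t + 2*z^3 + z^2*(-9*t - 18) + z*(10*t^2 + 45*t + 12) + 112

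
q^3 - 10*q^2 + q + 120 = (q - 8)*(q - 5)*(q + 3)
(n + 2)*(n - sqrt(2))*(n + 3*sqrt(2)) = n^3 + 2*n^2 + 2*sqrt(2)*n^2 - 6*n + 4*sqrt(2)*n - 12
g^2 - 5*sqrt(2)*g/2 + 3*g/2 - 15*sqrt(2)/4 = (g + 3/2)*(g - 5*sqrt(2)/2)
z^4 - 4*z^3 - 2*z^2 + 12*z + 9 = (z - 3)^2*(z + 1)^2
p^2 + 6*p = p*(p + 6)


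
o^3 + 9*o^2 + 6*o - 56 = (o - 2)*(o + 4)*(o + 7)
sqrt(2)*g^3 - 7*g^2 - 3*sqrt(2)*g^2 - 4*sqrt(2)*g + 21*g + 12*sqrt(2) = (g - 3)*(g - 4*sqrt(2))*(sqrt(2)*g + 1)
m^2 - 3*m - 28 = (m - 7)*(m + 4)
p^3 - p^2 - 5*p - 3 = (p - 3)*(p + 1)^2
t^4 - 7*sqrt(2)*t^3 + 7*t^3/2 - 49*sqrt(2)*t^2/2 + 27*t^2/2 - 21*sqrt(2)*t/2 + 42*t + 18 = (t + 1/2)*(t + 3)*(t - 6*sqrt(2))*(t - sqrt(2))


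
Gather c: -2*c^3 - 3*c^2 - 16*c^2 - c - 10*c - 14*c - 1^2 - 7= -2*c^3 - 19*c^2 - 25*c - 8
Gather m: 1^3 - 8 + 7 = 0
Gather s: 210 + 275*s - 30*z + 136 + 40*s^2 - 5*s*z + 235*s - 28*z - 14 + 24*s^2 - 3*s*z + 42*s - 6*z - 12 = 64*s^2 + s*(552 - 8*z) - 64*z + 320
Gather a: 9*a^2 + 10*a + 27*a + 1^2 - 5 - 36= 9*a^2 + 37*a - 40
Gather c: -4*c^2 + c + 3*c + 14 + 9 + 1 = -4*c^2 + 4*c + 24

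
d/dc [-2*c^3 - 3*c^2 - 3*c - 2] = -6*c^2 - 6*c - 3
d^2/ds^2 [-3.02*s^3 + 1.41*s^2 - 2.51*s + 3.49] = 2.82 - 18.12*s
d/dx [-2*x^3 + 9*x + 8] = 9 - 6*x^2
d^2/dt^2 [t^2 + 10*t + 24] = 2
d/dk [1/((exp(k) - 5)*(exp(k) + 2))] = (3 - 2*exp(k))*exp(k)/(exp(4*k) - 6*exp(3*k) - 11*exp(2*k) + 60*exp(k) + 100)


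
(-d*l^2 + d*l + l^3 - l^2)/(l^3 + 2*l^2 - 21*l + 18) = l*(-d + l)/(l^2 + 3*l - 18)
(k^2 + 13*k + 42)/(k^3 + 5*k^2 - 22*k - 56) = (k + 6)/(k^2 - 2*k - 8)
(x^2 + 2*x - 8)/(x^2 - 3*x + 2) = (x + 4)/(x - 1)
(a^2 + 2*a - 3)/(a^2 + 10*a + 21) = (a - 1)/(a + 7)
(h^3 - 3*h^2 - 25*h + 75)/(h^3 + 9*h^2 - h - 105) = (h - 5)/(h + 7)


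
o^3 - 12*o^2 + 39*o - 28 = (o - 7)*(o - 4)*(o - 1)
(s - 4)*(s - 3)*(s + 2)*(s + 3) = s^4 - 2*s^3 - 17*s^2 + 18*s + 72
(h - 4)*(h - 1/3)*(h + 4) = h^3 - h^2/3 - 16*h + 16/3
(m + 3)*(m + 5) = m^2 + 8*m + 15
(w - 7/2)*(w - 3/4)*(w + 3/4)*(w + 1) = w^4 - 5*w^3/2 - 65*w^2/16 + 45*w/32 + 63/32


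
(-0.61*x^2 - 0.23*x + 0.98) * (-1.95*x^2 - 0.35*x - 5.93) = 1.1895*x^4 + 0.662*x^3 + 1.7868*x^2 + 1.0209*x - 5.8114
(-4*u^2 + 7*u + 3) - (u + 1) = -4*u^2 + 6*u + 2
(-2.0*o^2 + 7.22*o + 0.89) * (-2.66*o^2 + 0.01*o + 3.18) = 5.32*o^4 - 19.2252*o^3 - 8.6552*o^2 + 22.9685*o + 2.8302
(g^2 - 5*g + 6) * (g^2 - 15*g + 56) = g^4 - 20*g^3 + 137*g^2 - 370*g + 336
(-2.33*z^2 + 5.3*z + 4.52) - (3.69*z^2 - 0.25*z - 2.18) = -6.02*z^2 + 5.55*z + 6.7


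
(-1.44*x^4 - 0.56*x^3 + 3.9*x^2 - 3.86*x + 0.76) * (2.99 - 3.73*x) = 5.3712*x^5 - 2.2168*x^4 - 16.2214*x^3 + 26.0588*x^2 - 14.3762*x + 2.2724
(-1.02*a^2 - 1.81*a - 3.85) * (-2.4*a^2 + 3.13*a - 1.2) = 2.448*a^4 + 1.1514*a^3 + 4.7987*a^2 - 9.8785*a + 4.62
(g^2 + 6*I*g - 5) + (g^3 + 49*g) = g^3 + g^2 + 49*g + 6*I*g - 5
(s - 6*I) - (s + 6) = -6 - 6*I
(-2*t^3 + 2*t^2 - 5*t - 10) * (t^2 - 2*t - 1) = -2*t^5 + 6*t^4 - 7*t^3 - 2*t^2 + 25*t + 10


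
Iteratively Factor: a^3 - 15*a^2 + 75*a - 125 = (a - 5)*(a^2 - 10*a + 25) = (a - 5)^2*(a - 5)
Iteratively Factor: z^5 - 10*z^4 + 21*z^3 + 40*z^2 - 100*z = (z - 5)*(z^4 - 5*z^3 - 4*z^2 + 20*z) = z*(z - 5)*(z^3 - 5*z^2 - 4*z + 20) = z*(z - 5)^2*(z^2 - 4) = z*(z - 5)^2*(z + 2)*(z - 2)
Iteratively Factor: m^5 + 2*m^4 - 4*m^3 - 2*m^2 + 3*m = (m + 3)*(m^4 - m^3 - m^2 + m) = m*(m + 3)*(m^3 - m^2 - m + 1) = m*(m - 1)*(m + 3)*(m^2 - 1) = m*(m - 1)*(m + 1)*(m + 3)*(m - 1)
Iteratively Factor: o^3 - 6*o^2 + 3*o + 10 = (o - 5)*(o^2 - o - 2) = (o - 5)*(o + 1)*(o - 2)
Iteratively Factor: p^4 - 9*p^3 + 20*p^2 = (p - 4)*(p^3 - 5*p^2) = p*(p - 4)*(p^2 - 5*p) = p^2*(p - 4)*(p - 5)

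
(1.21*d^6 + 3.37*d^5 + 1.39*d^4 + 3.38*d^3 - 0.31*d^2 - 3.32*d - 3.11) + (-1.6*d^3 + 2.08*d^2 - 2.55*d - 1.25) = 1.21*d^6 + 3.37*d^5 + 1.39*d^4 + 1.78*d^3 + 1.77*d^2 - 5.87*d - 4.36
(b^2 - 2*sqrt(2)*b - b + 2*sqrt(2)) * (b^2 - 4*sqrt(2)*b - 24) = b^4 - 6*sqrt(2)*b^3 - b^3 - 8*b^2 + 6*sqrt(2)*b^2 + 8*b + 48*sqrt(2)*b - 48*sqrt(2)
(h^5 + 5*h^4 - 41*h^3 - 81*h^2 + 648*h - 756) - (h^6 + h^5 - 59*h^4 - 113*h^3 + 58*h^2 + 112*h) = -h^6 + 64*h^4 + 72*h^3 - 139*h^2 + 536*h - 756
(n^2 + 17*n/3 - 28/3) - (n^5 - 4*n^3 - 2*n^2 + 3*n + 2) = -n^5 + 4*n^3 + 3*n^2 + 8*n/3 - 34/3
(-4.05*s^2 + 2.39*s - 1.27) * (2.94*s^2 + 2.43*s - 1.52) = -11.907*s^4 - 2.8149*s^3 + 8.2299*s^2 - 6.7189*s + 1.9304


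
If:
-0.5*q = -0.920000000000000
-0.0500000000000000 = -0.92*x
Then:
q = 1.84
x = 0.05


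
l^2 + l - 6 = (l - 2)*(l + 3)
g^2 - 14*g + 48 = (g - 8)*(g - 6)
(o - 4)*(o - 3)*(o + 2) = o^3 - 5*o^2 - 2*o + 24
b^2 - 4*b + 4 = (b - 2)^2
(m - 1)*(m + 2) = m^2 + m - 2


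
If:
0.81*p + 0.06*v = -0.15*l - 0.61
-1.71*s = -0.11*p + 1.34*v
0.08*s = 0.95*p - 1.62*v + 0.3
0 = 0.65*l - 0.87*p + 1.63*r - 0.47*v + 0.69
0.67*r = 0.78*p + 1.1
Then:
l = -5.27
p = 0.20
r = 1.87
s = -0.23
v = 0.31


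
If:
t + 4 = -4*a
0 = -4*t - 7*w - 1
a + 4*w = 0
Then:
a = -60/71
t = -44/71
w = 15/71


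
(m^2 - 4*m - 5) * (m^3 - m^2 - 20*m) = m^5 - 5*m^4 - 21*m^3 + 85*m^2 + 100*m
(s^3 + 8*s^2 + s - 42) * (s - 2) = s^4 + 6*s^3 - 15*s^2 - 44*s + 84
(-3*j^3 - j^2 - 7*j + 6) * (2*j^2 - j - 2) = -6*j^5 + j^4 - 7*j^3 + 21*j^2 + 8*j - 12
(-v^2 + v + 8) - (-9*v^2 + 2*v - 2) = 8*v^2 - v + 10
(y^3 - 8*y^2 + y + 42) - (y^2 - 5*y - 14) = y^3 - 9*y^2 + 6*y + 56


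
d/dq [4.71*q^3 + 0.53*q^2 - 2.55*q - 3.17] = 14.13*q^2 + 1.06*q - 2.55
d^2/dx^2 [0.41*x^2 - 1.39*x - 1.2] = 0.820000000000000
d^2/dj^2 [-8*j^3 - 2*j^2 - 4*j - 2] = -48*j - 4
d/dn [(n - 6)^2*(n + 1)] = (n - 6)*(3*n - 4)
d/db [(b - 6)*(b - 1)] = 2*b - 7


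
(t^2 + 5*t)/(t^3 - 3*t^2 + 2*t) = (t + 5)/(t^2 - 3*t + 2)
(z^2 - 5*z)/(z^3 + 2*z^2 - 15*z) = (z - 5)/(z^2 + 2*z - 15)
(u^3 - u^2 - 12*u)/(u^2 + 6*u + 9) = u*(u - 4)/(u + 3)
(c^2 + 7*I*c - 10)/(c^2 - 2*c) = (c^2 + 7*I*c - 10)/(c*(c - 2))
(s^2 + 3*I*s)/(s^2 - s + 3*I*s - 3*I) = s/(s - 1)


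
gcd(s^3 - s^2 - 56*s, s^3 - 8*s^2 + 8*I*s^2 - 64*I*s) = s^2 - 8*s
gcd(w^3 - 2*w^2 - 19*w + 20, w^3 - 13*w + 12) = w^2 + 3*w - 4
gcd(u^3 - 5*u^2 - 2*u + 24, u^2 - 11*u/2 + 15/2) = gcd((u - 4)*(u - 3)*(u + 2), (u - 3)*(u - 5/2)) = u - 3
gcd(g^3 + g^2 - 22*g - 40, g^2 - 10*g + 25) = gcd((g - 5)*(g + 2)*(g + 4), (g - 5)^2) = g - 5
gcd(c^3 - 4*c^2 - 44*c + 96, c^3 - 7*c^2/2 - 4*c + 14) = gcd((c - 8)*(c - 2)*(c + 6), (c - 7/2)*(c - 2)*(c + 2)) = c - 2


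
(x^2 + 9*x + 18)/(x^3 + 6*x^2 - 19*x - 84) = (x + 6)/(x^2 + 3*x - 28)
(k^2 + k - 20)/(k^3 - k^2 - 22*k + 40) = 1/(k - 2)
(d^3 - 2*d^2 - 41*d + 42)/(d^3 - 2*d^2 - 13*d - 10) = (-d^3 + 2*d^2 + 41*d - 42)/(-d^3 + 2*d^2 + 13*d + 10)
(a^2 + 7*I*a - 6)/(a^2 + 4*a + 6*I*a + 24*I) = (a + I)/(a + 4)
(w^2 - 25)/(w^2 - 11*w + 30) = (w + 5)/(w - 6)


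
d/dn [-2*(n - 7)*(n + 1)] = 12 - 4*n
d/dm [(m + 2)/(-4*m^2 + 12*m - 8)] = (-m^2 + 3*m + (m + 2)*(2*m - 3) - 2)/(4*(m^2 - 3*m + 2)^2)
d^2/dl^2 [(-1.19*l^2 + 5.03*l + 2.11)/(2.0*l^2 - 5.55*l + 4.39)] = (13.8220000000001*l^3 + 113.3292*l^2 - 405.5064*l + 292.174222)/(8.0*l^6 - 66.6*l^5 + 237.495*l^4 - 463.327875*l^3 + 521.301525*l^2 - 320.880465*l + 84.604519)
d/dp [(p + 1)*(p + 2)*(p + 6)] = 3*p^2 + 18*p + 20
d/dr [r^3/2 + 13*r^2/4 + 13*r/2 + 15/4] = 3*r^2/2 + 13*r/2 + 13/2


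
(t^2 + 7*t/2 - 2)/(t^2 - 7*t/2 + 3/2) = (t + 4)/(t - 3)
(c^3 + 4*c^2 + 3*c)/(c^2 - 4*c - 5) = c*(c + 3)/(c - 5)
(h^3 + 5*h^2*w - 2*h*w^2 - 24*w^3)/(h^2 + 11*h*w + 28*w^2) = (h^2 + h*w - 6*w^2)/(h + 7*w)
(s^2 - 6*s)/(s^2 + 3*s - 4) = s*(s - 6)/(s^2 + 3*s - 4)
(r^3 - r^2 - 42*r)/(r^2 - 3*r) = (r^2 - r - 42)/(r - 3)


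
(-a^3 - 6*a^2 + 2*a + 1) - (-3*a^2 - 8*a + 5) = -a^3 - 3*a^2 + 10*a - 4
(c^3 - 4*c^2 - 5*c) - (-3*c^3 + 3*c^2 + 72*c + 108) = 4*c^3 - 7*c^2 - 77*c - 108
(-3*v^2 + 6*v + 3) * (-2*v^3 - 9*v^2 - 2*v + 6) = 6*v^5 + 15*v^4 - 54*v^3 - 57*v^2 + 30*v + 18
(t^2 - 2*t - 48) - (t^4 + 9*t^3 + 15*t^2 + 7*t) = -t^4 - 9*t^3 - 14*t^2 - 9*t - 48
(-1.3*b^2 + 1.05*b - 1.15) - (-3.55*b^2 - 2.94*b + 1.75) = 2.25*b^2 + 3.99*b - 2.9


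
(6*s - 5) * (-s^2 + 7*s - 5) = -6*s^3 + 47*s^2 - 65*s + 25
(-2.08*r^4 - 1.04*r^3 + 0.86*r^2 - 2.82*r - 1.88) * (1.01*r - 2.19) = -2.1008*r^5 + 3.5048*r^4 + 3.1462*r^3 - 4.7316*r^2 + 4.277*r + 4.1172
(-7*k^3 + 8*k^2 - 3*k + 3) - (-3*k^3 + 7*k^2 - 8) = -4*k^3 + k^2 - 3*k + 11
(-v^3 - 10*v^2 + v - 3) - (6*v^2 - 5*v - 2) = -v^3 - 16*v^2 + 6*v - 1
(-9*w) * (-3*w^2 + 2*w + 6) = 27*w^3 - 18*w^2 - 54*w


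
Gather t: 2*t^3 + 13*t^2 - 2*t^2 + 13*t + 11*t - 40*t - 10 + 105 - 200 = 2*t^3 + 11*t^2 - 16*t - 105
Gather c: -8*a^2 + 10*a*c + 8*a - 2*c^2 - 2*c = -8*a^2 + 8*a - 2*c^2 + c*(10*a - 2)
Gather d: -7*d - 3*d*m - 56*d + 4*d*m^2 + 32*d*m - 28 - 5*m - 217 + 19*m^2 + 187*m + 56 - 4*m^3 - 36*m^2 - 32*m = d*(4*m^2 + 29*m - 63) - 4*m^3 - 17*m^2 + 150*m - 189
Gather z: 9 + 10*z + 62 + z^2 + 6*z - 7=z^2 + 16*z + 64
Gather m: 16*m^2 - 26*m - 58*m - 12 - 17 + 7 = 16*m^2 - 84*m - 22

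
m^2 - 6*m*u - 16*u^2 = (m - 8*u)*(m + 2*u)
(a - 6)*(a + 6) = a^2 - 36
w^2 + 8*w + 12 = (w + 2)*(w + 6)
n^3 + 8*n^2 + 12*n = n*(n + 2)*(n + 6)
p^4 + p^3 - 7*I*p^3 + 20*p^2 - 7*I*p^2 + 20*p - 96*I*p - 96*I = (p + 1)*(p - 8*I)*(p - 3*I)*(p + 4*I)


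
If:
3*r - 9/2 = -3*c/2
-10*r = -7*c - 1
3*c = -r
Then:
No Solution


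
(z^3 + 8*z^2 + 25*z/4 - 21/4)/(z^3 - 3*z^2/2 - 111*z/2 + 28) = (z + 3/2)/(z - 8)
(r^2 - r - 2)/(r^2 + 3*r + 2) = (r - 2)/(r + 2)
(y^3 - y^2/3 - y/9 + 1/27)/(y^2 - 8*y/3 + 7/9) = (9*y^2 - 1)/(3*(3*y - 7))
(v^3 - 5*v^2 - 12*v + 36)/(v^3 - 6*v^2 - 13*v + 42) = (v - 6)/(v - 7)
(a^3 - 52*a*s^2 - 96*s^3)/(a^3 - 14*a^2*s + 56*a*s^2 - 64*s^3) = (a^2 + 8*a*s + 12*s^2)/(a^2 - 6*a*s + 8*s^2)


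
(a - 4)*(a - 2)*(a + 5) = a^3 - a^2 - 22*a + 40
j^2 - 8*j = j*(j - 8)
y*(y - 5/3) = y^2 - 5*y/3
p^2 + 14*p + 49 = (p + 7)^2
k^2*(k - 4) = k^3 - 4*k^2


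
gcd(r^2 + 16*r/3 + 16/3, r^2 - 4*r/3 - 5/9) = 1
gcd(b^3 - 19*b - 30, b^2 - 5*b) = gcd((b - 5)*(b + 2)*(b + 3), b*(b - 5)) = b - 5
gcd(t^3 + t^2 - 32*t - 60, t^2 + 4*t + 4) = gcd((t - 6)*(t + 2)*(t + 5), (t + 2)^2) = t + 2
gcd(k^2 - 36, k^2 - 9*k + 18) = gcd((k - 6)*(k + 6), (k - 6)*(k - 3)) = k - 6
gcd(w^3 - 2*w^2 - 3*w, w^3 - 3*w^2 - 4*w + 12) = w - 3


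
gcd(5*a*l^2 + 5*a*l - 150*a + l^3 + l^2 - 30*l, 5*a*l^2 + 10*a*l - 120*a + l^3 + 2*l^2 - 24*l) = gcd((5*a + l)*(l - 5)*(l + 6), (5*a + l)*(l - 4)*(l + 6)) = 5*a*l + 30*a + l^2 + 6*l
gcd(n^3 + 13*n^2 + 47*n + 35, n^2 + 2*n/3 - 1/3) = n + 1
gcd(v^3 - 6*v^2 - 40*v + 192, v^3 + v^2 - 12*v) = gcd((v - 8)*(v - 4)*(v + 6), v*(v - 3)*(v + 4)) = 1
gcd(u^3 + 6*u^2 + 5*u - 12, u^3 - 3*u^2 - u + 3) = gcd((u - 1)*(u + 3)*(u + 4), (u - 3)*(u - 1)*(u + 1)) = u - 1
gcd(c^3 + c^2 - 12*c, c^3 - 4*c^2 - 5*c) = c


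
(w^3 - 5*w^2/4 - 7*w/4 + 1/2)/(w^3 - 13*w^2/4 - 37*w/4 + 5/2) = (w^2 - w - 2)/(w^2 - 3*w - 10)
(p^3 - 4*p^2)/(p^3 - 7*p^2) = (p - 4)/(p - 7)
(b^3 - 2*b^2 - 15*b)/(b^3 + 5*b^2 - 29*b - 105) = b/(b + 7)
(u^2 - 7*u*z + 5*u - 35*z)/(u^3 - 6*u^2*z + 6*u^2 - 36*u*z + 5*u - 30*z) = (-u + 7*z)/(-u^2 + 6*u*z - u + 6*z)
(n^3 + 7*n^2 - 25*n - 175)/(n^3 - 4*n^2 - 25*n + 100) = (n + 7)/(n - 4)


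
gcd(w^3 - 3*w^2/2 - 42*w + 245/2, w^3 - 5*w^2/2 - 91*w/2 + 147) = w^2 + 7*w/2 - 49/2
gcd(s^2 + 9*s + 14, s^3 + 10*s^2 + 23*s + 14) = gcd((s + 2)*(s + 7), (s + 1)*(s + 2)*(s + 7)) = s^2 + 9*s + 14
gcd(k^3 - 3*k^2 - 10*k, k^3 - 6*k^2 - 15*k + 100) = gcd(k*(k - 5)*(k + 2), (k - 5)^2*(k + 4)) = k - 5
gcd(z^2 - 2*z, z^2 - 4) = z - 2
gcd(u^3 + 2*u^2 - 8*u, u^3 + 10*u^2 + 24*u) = u^2 + 4*u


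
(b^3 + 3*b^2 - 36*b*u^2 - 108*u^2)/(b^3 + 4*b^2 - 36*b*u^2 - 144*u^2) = (b + 3)/(b + 4)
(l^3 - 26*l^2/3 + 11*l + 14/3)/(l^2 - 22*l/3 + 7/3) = (3*l^2 - 5*l - 2)/(3*l - 1)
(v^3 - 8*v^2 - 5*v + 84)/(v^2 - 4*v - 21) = v - 4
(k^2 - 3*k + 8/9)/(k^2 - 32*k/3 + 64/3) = (k - 1/3)/(k - 8)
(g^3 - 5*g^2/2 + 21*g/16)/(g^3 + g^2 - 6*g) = (g^2 - 5*g/2 + 21/16)/(g^2 + g - 6)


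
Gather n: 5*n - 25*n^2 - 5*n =-25*n^2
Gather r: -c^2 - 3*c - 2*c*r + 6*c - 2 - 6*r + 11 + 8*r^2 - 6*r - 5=-c^2 + 3*c + 8*r^2 + r*(-2*c - 12) + 4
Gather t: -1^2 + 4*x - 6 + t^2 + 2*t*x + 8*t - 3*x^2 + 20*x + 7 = t^2 + t*(2*x + 8) - 3*x^2 + 24*x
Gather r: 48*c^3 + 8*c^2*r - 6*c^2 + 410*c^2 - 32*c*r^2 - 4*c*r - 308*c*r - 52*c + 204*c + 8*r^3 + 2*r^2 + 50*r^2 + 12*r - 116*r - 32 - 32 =48*c^3 + 404*c^2 + 152*c + 8*r^3 + r^2*(52 - 32*c) + r*(8*c^2 - 312*c - 104) - 64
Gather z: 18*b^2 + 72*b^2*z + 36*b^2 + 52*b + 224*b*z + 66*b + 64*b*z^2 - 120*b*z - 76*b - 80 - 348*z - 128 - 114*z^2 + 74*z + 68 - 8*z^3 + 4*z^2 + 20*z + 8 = 54*b^2 + 42*b - 8*z^3 + z^2*(64*b - 110) + z*(72*b^2 + 104*b - 254) - 132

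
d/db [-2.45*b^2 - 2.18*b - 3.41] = -4.9*b - 2.18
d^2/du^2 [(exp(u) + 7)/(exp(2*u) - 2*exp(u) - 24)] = (exp(4*u) + 30*exp(3*u) + 102*exp(2*u) + 652*exp(u) + 240)*exp(u)/(exp(6*u) - 6*exp(5*u) - 60*exp(4*u) + 280*exp(3*u) + 1440*exp(2*u) - 3456*exp(u) - 13824)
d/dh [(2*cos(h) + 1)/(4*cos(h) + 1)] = 2*sin(h)/(4*cos(h) + 1)^2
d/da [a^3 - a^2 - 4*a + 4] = 3*a^2 - 2*a - 4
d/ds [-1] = 0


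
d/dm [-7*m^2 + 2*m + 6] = 2 - 14*m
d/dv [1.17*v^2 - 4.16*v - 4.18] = 2.34*v - 4.16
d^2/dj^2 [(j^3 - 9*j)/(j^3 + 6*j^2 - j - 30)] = 4*(-3*j^3 + 15*j^2 - 45*j + 5)/(j^6 + 9*j^5 - 3*j^4 - 153*j^3 + 30*j^2 + 900*j - 1000)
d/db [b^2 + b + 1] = 2*b + 1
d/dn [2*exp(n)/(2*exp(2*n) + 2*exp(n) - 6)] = (-(2*exp(n) + 1)*exp(n) + exp(2*n) + exp(n) - 3)*exp(n)/(exp(2*n) + exp(n) - 3)^2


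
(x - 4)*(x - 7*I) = x^2 - 4*x - 7*I*x + 28*I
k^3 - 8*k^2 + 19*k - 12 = (k - 4)*(k - 3)*(k - 1)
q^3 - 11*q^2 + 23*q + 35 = (q - 7)*(q - 5)*(q + 1)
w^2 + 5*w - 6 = (w - 1)*(w + 6)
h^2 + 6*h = h*(h + 6)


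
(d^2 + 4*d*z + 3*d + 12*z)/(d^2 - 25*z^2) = (d^2 + 4*d*z + 3*d + 12*z)/(d^2 - 25*z^2)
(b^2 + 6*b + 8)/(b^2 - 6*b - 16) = (b + 4)/(b - 8)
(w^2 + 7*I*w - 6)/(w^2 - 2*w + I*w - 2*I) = (w + 6*I)/(w - 2)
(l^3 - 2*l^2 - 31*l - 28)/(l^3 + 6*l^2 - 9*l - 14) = (l^2 - 3*l - 28)/(l^2 + 5*l - 14)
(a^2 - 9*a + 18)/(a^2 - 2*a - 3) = (a - 6)/(a + 1)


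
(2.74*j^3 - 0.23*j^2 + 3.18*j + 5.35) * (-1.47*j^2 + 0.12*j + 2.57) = -4.0278*j^5 + 0.6669*j^4 + 2.3396*j^3 - 8.074*j^2 + 8.8146*j + 13.7495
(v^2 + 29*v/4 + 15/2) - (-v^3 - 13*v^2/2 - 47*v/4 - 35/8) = v^3 + 15*v^2/2 + 19*v + 95/8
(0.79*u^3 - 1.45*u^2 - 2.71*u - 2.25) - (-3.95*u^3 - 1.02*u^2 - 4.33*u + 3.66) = 4.74*u^3 - 0.43*u^2 + 1.62*u - 5.91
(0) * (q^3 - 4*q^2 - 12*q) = 0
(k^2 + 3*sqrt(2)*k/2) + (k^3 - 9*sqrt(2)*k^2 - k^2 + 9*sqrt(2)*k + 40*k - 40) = k^3 - 9*sqrt(2)*k^2 + 21*sqrt(2)*k/2 + 40*k - 40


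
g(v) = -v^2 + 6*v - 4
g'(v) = 6 - 2*v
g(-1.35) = -13.92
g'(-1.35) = 8.70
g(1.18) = 1.69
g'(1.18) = 3.64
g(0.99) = 0.96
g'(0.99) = 4.02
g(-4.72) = -54.60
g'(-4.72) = 15.44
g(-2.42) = -24.38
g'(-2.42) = 10.84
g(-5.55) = -68.10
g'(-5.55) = 17.10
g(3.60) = 4.64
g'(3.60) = -1.20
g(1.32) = 2.18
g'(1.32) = 3.36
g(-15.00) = -319.00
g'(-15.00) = 36.00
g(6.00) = -4.00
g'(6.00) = -6.00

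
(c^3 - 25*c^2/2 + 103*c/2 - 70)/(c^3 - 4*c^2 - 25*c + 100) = (c - 7/2)/(c + 5)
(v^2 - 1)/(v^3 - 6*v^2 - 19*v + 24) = (v + 1)/(v^2 - 5*v - 24)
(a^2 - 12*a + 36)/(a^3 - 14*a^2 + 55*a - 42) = (a - 6)/(a^2 - 8*a + 7)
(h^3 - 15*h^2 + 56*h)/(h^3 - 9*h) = (h^2 - 15*h + 56)/(h^2 - 9)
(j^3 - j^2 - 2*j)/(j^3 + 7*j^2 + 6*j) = (j - 2)/(j + 6)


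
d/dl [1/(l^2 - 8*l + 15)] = 2*(4 - l)/(l^2 - 8*l + 15)^2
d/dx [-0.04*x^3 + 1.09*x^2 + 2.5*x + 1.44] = -0.12*x^2 + 2.18*x + 2.5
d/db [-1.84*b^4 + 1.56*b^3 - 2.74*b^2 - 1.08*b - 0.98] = -7.36*b^3 + 4.68*b^2 - 5.48*b - 1.08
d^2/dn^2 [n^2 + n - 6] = 2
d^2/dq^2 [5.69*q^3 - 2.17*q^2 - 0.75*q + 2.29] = 34.14*q - 4.34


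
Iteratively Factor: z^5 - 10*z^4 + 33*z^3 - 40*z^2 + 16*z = (z - 1)*(z^4 - 9*z^3 + 24*z^2 - 16*z) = (z - 4)*(z - 1)*(z^3 - 5*z^2 + 4*z) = (z - 4)^2*(z - 1)*(z^2 - z) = (z - 4)^2*(z - 1)^2*(z)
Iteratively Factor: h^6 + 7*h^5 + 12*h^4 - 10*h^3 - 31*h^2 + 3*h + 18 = (h - 1)*(h^5 + 8*h^4 + 20*h^3 + 10*h^2 - 21*h - 18) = (h - 1)^2*(h^4 + 9*h^3 + 29*h^2 + 39*h + 18) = (h - 1)^2*(h + 2)*(h^3 + 7*h^2 + 15*h + 9) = (h - 1)^2*(h + 1)*(h + 2)*(h^2 + 6*h + 9) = (h - 1)^2*(h + 1)*(h + 2)*(h + 3)*(h + 3)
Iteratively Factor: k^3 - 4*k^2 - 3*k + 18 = (k - 3)*(k^2 - k - 6) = (k - 3)^2*(k + 2)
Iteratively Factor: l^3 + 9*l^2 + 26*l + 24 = (l + 2)*(l^2 + 7*l + 12) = (l + 2)*(l + 4)*(l + 3)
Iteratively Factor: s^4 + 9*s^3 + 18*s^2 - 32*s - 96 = (s + 4)*(s^3 + 5*s^2 - 2*s - 24) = (s + 3)*(s + 4)*(s^2 + 2*s - 8) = (s + 3)*(s + 4)^2*(s - 2)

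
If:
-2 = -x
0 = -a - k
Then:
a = -k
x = 2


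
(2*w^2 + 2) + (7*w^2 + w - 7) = 9*w^2 + w - 5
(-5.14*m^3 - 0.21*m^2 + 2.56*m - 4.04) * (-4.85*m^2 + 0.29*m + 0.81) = 24.929*m^5 - 0.4721*m^4 - 16.6403*m^3 + 20.1663*m^2 + 0.902*m - 3.2724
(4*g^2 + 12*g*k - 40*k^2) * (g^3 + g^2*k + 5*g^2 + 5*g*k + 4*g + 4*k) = 4*g^5 + 16*g^4*k + 20*g^4 - 28*g^3*k^2 + 80*g^3*k + 16*g^3 - 40*g^2*k^3 - 140*g^2*k^2 + 64*g^2*k - 200*g*k^3 - 112*g*k^2 - 160*k^3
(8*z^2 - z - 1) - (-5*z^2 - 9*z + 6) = 13*z^2 + 8*z - 7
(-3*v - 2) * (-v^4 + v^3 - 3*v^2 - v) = 3*v^5 - v^4 + 7*v^3 + 9*v^2 + 2*v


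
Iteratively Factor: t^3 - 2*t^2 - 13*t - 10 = (t + 2)*(t^2 - 4*t - 5) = (t - 5)*(t + 2)*(t + 1)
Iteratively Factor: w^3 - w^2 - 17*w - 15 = (w - 5)*(w^2 + 4*w + 3) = (w - 5)*(w + 1)*(w + 3)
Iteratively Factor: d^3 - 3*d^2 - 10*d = (d)*(d^2 - 3*d - 10) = d*(d + 2)*(d - 5)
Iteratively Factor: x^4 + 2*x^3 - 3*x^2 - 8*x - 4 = (x + 2)*(x^3 - 3*x - 2) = (x - 2)*(x + 2)*(x^2 + 2*x + 1) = (x - 2)*(x + 1)*(x + 2)*(x + 1)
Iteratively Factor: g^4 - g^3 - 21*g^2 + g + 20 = (g - 5)*(g^3 + 4*g^2 - g - 4) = (g - 5)*(g - 1)*(g^2 + 5*g + 4) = (g - 5)*(g - 1)*(g + 1)*(g + 4)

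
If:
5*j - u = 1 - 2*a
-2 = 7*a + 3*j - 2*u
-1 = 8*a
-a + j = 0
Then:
No Solution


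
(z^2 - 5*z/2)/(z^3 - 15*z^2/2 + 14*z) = (2*z - 5)/(2*z^2 - 15*z + 28)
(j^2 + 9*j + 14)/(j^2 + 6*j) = (j^2 + 9*j + 14)/(j*(j + 6))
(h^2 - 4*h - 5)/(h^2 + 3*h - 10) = (h^2 - 4*h - 5)/(h^2 + 3*h - 10)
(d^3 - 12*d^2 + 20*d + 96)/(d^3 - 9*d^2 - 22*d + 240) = (d + 2)/(d + 5)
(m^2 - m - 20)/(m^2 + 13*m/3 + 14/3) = 3*(m^2 - m - 20)/(3*m^2 + 13*m + 14)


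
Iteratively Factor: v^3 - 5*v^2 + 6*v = (v - 2)*(v^2 - 3*v) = (v - 3)*(v - 2)*(v)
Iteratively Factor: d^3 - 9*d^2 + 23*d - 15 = (d - 3)*(d^2 - 6*d + 5) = (d - 5)*(d - 3)*(d - 1)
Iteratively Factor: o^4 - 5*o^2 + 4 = (o + 1)*(o^3 - o^2 - 4*o + 4) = (o - 1)*(o + 1)*(o^2 - 4) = (o - 1)*(o + 1)*(o + 2)*(o - 2)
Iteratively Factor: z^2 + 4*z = (z + 4)*(z)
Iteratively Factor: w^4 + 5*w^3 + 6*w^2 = (w)*(w^3 + 5*w^2 + 6*w) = w*(w + 2)*(w^2 + 3*w) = w*(w + 2)*(w + 3)*(w)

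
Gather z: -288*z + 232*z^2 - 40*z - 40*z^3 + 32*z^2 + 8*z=-40*z^3 + 264*z^2 - 320*z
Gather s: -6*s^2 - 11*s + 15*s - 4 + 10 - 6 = -6*s^2 + 4*s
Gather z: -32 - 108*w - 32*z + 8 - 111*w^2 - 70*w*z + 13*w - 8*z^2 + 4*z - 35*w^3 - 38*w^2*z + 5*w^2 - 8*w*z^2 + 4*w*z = -35*w^3 - 106*w^2 - 95*w + z^2*(-8*w - 8) + z*(-38*w^2 - 66*w - 28) - 24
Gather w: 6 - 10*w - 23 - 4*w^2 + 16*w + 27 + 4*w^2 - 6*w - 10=0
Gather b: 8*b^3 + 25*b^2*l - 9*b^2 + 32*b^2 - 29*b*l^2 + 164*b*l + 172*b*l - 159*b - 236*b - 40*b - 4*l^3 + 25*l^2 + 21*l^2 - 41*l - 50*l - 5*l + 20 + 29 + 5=8*b^3 + b^2*(25*l + 23) + b*(-29*l^2 + 336*l - 435) - 4*l^3 + 46*l^2 - 96*l + 54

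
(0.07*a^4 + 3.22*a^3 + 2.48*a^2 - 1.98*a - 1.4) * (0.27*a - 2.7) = 0.0189*a^5 + 0.6804*a^4 - 8.0244*a^3 - 7.2306*a^2 + 4.968*a + 3.78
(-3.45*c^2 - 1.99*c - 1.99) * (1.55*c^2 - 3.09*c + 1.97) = -5.3475*c^4 + 7.576*c^3 - 3.7319*c^2 + 2.2288*c - 3.9203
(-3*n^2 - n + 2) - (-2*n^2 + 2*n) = -n^2 - 3*n + 2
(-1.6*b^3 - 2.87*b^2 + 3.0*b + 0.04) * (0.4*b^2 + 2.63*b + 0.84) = -0.64*b^5 - 5.356*b^4 - 7.6921*b^3 + 5.4952*b^2 + 2.6252*b + 0.0336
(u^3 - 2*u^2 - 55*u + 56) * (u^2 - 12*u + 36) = u^5 - 14*u^4 + 5*u^3 + 644*u^2 - 2652*u + 2016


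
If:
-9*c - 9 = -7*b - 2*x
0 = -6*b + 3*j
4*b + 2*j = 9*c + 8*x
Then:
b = 10*x - 9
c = 8*x - 8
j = 20*x - 18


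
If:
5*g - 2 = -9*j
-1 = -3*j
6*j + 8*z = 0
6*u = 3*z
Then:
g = -1/5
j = 1/3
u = -1/8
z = -1/4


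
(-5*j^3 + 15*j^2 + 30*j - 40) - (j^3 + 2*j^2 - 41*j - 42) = -6*j^3 + 13*j^2 + 71*j + 2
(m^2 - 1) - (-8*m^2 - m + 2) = 9*m^2 + m - 3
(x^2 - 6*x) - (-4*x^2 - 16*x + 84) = 5*x^2 + 10*x - 84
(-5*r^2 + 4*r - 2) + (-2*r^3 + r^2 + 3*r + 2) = -2*r^3 - 4*r^2 + 7*r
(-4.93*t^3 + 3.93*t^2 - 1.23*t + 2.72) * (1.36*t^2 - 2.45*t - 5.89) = -6.7048*t^5 + 17.4233*t^4 + 17.7364*t^3 - 16.435*t^2 + 0.580699999999999*t - 16.0208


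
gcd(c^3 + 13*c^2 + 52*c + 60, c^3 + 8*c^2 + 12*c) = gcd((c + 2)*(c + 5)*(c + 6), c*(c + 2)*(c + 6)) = c^2 + 8*c + 12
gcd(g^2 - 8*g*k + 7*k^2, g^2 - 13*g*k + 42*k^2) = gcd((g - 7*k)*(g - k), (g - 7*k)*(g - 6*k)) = g - 7*k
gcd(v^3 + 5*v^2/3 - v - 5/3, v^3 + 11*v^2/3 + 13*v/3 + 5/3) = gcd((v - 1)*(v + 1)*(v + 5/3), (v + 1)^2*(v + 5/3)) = v^2 + 8*v/3 + 5/3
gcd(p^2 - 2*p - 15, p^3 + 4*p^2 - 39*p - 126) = p + 3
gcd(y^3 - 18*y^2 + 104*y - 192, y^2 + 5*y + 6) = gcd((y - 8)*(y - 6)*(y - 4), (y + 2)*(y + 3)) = 1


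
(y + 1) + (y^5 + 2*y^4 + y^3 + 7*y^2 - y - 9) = y^5 + 2*y^4 + y^3 + 7*y^2 - 8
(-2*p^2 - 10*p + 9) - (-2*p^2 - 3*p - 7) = 16 - 7*p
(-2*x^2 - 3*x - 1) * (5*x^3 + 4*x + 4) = -10*x^5 - 15*x^4 - 13*x^3 - 20*x^2 - 16*x - 4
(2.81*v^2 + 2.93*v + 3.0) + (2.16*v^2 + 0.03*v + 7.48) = 4.97*v^2 + 2.96*v + 10.48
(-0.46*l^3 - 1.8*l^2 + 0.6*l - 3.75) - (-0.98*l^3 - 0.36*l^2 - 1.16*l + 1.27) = 0.52*l^3 - 1.44*l^2 + 1.76*l - 5.02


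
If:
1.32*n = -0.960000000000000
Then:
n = -0.73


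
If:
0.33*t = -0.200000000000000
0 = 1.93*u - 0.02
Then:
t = -0.61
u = 0.01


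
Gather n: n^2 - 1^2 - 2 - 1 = n^2 - 4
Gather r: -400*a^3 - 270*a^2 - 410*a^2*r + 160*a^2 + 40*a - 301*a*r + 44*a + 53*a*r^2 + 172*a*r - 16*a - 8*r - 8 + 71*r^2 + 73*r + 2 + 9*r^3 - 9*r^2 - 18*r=-400*a^3 - 110*a^2 + 68*a + 9*r^3 + r^2*(53*a + 62) + r*(-410*a^2 - 129*a + 47) - 6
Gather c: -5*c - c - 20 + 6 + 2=-6*c - 12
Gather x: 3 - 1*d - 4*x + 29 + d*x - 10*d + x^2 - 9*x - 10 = -11*d + x^2 + x*(d - 13) + 22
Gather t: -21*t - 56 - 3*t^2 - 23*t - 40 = -3*t^2 - 44*t - 96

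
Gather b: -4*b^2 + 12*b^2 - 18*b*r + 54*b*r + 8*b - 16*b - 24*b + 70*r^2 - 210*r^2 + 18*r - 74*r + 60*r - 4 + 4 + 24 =8*b^2 + b*(36*r - 32) - 140*r^2 + 4*r + 24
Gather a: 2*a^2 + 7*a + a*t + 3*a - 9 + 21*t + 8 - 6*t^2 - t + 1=2*a^2 + a*(t + 10) - 6*t^2 + 20*t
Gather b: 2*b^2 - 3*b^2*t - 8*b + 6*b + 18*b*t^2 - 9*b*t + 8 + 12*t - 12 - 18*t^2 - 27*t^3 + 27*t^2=b^2*(2 - 3*t) + b*(18*t^2 - 9*t - 2) - 27*t^3 + 9*t^2 + 12*t - 4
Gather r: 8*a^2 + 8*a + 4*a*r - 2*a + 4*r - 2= 8*a^2 + 6*a + r*(4*a + 4) - 2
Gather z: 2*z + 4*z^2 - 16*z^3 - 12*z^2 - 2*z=-16*z^3 - 8*z^2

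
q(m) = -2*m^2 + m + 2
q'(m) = 1 - 4*m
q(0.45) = 2.04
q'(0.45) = -0.80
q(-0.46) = 1.12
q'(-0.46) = 2.84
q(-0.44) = 1.17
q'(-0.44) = 2.76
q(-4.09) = -35.55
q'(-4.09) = 17.36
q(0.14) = 2.10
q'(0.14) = 0.44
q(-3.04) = -19.52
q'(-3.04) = 13.16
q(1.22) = 0.24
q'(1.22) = -3.88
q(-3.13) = -20.72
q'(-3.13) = 13.52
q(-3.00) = -19.00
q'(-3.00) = 13.00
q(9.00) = -151.00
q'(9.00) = -35.00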